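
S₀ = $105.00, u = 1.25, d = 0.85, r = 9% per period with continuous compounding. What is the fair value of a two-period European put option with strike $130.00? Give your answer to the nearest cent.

Risk-neutral probability p = (e^0.09 − 0.85)/(1.25 − 0.85) = 0.2442/0.4000 = 0.6104
Terminal stock prices: S_uu = 164.1, S_ud = 111.6, S_dd = 75.86
Terminal payoffs (K − S): max(-34.06, 0) = 0, max(18.44, 0) = 18.44, max(54.14, 0) = 54.14
Node u (S = 131.2): V_u = e^(−0.09)·[0.6104·0.0000 + 0.3896·18.4375] = 6.5644
Node d (S = 89.25): V_d = e^(−0.09)·[0.6104·18.4375 + 0.3896·54.1375] = 29.5611
Node 0 (S = 105): V_0 = e^(−0.09)·[0.6104·6.5644 + 0.3896·29.5611] = 14.1870

$14.19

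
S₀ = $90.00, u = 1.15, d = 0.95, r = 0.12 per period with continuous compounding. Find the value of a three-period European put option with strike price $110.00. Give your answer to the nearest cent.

$0.42

Risk-neutral probability p = (e^0.12 − 0.95)/(1.15 − 0.95) = 0.1775/0.2000 = 0.8875
Terminal stock prices: S_uuu = 136.9, S_uud = 113.1, S_udd = 93.41, S_ddd = 77.16
Terminal payoffs (K − S): max(-26.88, 0) = 0, max(-3.074, 0) = 0, max(16.59, 0) = 16.59, max(32.84, 0) = 32.84
Node uu (S = 119): V_uu = e^(−0.12)·[0.8875·0.0000 + 0.1125·0.0000] = 0.0000
Node ud (S = 98.32): V_ud = e^(−0.12)·[0.8875·0.0000 + 0.1125·16.5913] = 1.6557
Node dd (S = 81.22): V_dd = e^(−0.12)·[0.8875·16.5913 + 0.1125·32.8363] = 16.3362
Node u (S = 103.5): V_u = e^(−0.12)·[0.8875·0.0000 + 0.1125·1.6557] = 0.1652
Node d (S = 85.5): V_d = e^(−0.12)·[0.8875·1.6557 + 0.1125·16.3362] = 2.9335
Node 0 (S = 90): V_0 = e^(−0.12)·[0.8875·0.1652 + 0.1125·2.9335] = 0.4228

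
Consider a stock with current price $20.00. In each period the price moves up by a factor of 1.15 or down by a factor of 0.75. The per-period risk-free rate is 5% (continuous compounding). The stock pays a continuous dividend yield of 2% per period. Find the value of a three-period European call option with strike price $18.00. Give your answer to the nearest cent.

$4.38

Per-period risk-free factor R = e^0.05 = 1.0513; dividend-adjusted growth = e^(0.05−0.02) = 1.0305.
Risk-neutral probability p = (1.0305 − 0.75)/(1.15 − 0.75) = 0.2805/0.4000 = 0.7011
Terminal stock prices: S_uuu = 30.42, S_uud = 19.84, S_udd = 12.94, S_ddd = 8.438
Terminal payoffs (S − K): max(12.42, 0) = 12.42, max(1.837, 0) = 1.837, max(-5.062, 0) = 0, max(-9.562, 0) = 0
Node uu (S = 26.45): V_uu = e^(−0.05)·[0.7011·12.4175 + 0.2989·1.8375] = 8.8041
Node ud (S = 17.25): V_ud = e^(−0.05)·[0.7011·1.8375 + 0.2989·0.0000] = 1.2255
Node dd (S = 11.25): V_dd = e^(−0.05)·[0.7011·0.0000 + 0.2989·0.0000] = 0.0000
Node u (S = 23): V_u = e^(−0.05)·[0.7011·8.8041 + 0.2989·1.2255] = 6.2202
Node d (S = 15): V_d = e^(−0.05)·[0.7011·1.2255 + 0.2989·0.0000] = 0.8173
Node 0 (S = 20): V_0 = e^(−0.05)·[0.7011·6.2202 + 0.2989·0.8173] = 4.3809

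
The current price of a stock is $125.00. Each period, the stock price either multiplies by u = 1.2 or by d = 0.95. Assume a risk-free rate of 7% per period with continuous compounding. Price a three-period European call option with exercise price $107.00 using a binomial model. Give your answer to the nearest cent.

Risk-neutral probability p = (e^0.07 − 0.95)/(1.2 − 0.95) = 0.1225/0.2500 = 0.4900
Terminal stock prices: S_uuu = 216, S_uud = 171, S_udd = 135.4, S_ddd = 107.2
Terminal payoffs (S − K): max(109, 0) = 109, max(64, 0) = 64, max(28.38, 0) = 28.38, max(0.1719, 0) = 0.1719
Node uu (S = 180): V_uu = e^(−0.07)·[0.4900·109.0000 + 0.5100·64.0000] = 80.2339
Node ud (S = 142.5): V_ud = e^(−0.07)·[0.4900·64.0000 + 0.5100·28.3750] = 42.7339
Node dd (S = 112.8): V_dd = e^(−0.07)·[0.4900·28.3750 + 0.5100·0.1719] = 13.0464
Node u (S = 150): V_u = e^(−0.07)·[0.4900·80.2339 + 0.5100·42.7339] = 56.9787
Node d (S = 118.8): V_d = e^(−0.07)·[0.4900·42.7339 + 0.5100·13.0464] = 25.7287
Node 0 (S = 125): V_0 = e^(−0.07)·[0.4900·56.9787 + 0.5100·25.7287] = 38.2675

$38.27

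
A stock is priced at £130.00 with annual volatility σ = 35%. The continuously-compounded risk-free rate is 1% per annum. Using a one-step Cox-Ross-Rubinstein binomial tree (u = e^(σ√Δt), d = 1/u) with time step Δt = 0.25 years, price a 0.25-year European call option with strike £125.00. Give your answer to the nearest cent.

CRR parameters: u = e^(σ√Δt) = e^(0.35·√0.25) = 1.1912, d = 1/u = 0.8395
Per-period rate: rΔt = 0.01·0.25 = 0.0025, so R = e^0.0025 = 1.0025
Risk-neutral probability p = (e^0.0025 − 0.8395)/(1.1912 − 0.8395) = 0.1630/0.3518 = 0.4635
Terminal stock prices: S_u = 154.9, S_d = 109.1
Terminal payoffs (S − K): max(29.86, 0) = 29.86, max(-15.87, 0) = 0
Node 0 (S = 130): V_0 = e^(−0.0025)·[0.4635·29.8620 + 0.5365·0.0000] = 13.8058

£13.81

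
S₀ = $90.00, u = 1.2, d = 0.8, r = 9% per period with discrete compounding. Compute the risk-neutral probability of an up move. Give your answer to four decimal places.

Risk-neutral probability p = (1 + 0.09 − 0.8)/(1.2 − 0.8) = 0.2900/0.4000 = 0.7250

p = 0.7250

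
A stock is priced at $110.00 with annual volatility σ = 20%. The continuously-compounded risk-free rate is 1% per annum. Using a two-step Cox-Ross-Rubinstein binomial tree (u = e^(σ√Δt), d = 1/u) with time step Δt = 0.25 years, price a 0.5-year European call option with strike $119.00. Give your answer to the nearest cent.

CRR parameters: u = e^(σ√Δt) = e^(0.2·√0.25) = 1.1052, d = 1/u = 0.9048
Per-period rate: rΔt = 0.01·0.25 = 0.0025, so R = e^0.0025 = 1.0025
Risk-neutral probability p = (e^0.0025 − 0.9048)/(1.1052 − 0.9048) = 0.0977/0.2003 = 0.4875
Terminal stock prices: S_uu = 134.4, S_ud = 110, S_dd = 90.06
Terminal payoffs (S − K): max(15.35, 0) = 15.35, max(-9, 0) = 0, max(-28.94, 0) = 0
Node u (S = 121.6): V_u = e^(−0.0025)·[0.4875·15.3543 + 0.5125·0.0000] = 7.4668
Node d (S = 99.53): V_d = e^(−0.0025)·[0.4875·0.0000 + 0.5125·0.0000] = 0.0000
Node 0 (S = 110): V_0 = e^(−0.0025)·[0.4875·7.4668 + 0.5125·0.0000] = 3.6311

$3.63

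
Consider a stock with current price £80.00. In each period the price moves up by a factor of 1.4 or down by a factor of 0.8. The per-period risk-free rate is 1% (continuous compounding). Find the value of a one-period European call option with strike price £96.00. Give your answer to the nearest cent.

£5.55

Risk-neutral probability p = (e^0.01 − 0.8)/(1.4 − 0.8) = 0.2101/0.6000 = 0.3501
Terminal stock prices: S_u = 112, S_d = 64
Terminal payoffs (S − K): max(16, 0) = 16, max(-32, 0) = 0
Node 0 (S = 80): V_0 = e^(−0.01)·[0.3501·16.0000 + 0.6499·0.0000] = 5.5456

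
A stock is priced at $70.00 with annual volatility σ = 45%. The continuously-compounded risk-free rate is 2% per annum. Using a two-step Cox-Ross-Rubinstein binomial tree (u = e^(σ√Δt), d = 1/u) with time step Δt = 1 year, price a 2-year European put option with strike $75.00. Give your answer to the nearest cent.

$17.84

CRR parameters: u = e^(σ√Δt) = e^(0.45·√1) = 1.5683, d = 1/u = 0.6376
Per-period rate: rΔt = 0.02·1 = 0.02, so R = e^0.02 = 1.0202
Risk-neutral probability p = (e^0.02 − 0.6376)/(1.5683 − 0.6376) = 0.3826/0.9307 = 0.4111
Terminal stock prices: S_uu = 172.2, S_ud = 70, S_dd = 28.46
Terminal payoffs (K − S): max(-97.17, 0) = 0, max(5, 0) = 5, max(46.54, 0) = 46.54
Node u (S = 109.8): V_u = e^(−0.02)·[0.4111·0.0000 + 0.5889·5.0000] = 2.8864
Node d (S = 44.63): V_d = e^(−0.02)·[0.4111·5.0000 + 0.5889·46.5401] = 28.8809
Node 0 (S = 70): V_0 = e^(−0.02)·[0.4111·2.8864 + 0.5889·28.8809] = 17.8351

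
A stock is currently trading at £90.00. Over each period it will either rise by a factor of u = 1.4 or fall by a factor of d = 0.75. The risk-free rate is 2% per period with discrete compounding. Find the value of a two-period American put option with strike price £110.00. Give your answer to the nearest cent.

Risk-neutral probability p = (1 + 0.02 − 0.75)/(1.4 − 0.75) = 0.2700/0.6500 = 0.4154
Terminal stock prices: S_uu = 176.4, S_ud = 94.5, S_dd = 50.62
Terminal payoffs (K − S): max(-66.4, 0) = 0, max(15.5, 0) = 15.5, max(59.38, 0) = 59.38
Node u (S = 126): continuation = 1/1.02·[0.4154·0.0000 + 0.5846·15.5000] = 8.8839; exercise value = 0.0000 ≤ continuation, so V_u = 8.8839
Node d (S = 67.5): continuation = 1/1.02·[0.4154·15.5000 + 0.5846·59.3750] = 40.3431; exercise value = 42.5000 > continuation, so V_d = 42.5000 (exercise)
Node 0 (S = 90): continuation = 1/1.02·[0.4154·8.8839 + 0.5846·42.5000] = 27.9768; exercise value = 20.0000 ≤ continuation, so V_0 = 27.9768

£27.98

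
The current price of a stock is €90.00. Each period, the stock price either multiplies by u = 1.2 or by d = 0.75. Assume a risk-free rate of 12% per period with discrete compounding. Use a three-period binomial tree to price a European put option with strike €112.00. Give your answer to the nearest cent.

Risk-neutral probability p = (1 + 0.12 − 0.75)/(1.2 − 0.75) = 0.3700/0.4500 = 0.8222
Terminal stock prices: S_uuu = 155.5, S_uud = 97.2, S_udd = 60.75, S_ddd = 37.97
Terminal payoffs (K − S): max(-43.52, 0) = 0, max(14.8, 0) = 14.8, max(51.25, 0) = 51.25, max(74.03, 0) = 74.03
Node uu (S = 129.6): V_uu = 1/1.12·[0.8222·0.0000 + 0.1778·14.8000] = 2.3492
Node ud (S = 81): V_ud = 1/1.12·[0.8222·14.8000 + 0.1778·51.2500] = 19.0000
Node dd (S = 50.62): V_dd = 1/1.12·[0.8222·51.2500 + 0.1778·74.0312] = 49.3750
Node u (S = 108): V_u = 1/1.12·[0.8222·2.3492 + 0.1778·19.0000] = 4.7405
Node d (S = 67.5): V_d = 1/1.12·[0.8222·19.0000 + 0.1778·49.3750] = 21.7857
Node 0 (S = 90): V_0 = 1/1.12·[0.8222·4.7405 + 0.1778·21.7857] = 6.9382

€6.94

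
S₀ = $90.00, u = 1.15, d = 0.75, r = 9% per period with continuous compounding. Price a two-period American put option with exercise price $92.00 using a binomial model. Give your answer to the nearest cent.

$4.57

Risk-neutral probability p = (e^0.09 − 0.75)/(1.15 − 0.75) = 0.3442/0.4000 = 0.8604
Terminal stock prices: S_uu = 119, S_ud = 77.62, S_dd = 50.62
Terminal payoffs (K − S): max(-27.02, 0) = 0, max(14.38, 0) = 14.38, max(41.38, 0) = 41.38
Node u (S = 103.5): continuation = e^(−0.09)·[0.8604·0.0000 + 0.1396·14.3750] = 1.8336; exercise value = 0.0000 ≤ continuation, so V_u = 1.8336
Node d (S = 67.5): continuation = e^(−0.09)·[0.8604·14.3750 + 0.1396·41.3750] = 16.5817; exercise value = 24.5000 > continuation, so V_d = 24.5000 (exercise)
Node 0 (S = 90): continuation = e^(−0.09)·[0.8604·1.8336 + 0.1396·24.5000] = 4.5669; exercise value = 2.0000 ≤ continuation, so V_0 = 4.5669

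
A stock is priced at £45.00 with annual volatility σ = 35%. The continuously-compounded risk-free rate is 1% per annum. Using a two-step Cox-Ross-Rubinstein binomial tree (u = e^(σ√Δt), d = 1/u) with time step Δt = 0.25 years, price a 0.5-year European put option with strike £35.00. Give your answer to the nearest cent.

£0.94

CRR parameters: u = e^(σ√Δt) = e^(0.35·√0.25) = 1.1912, d = 1/u = 0.8395
Per-period rate: rΔt = 0.01·0.25 = 0.0025, so R = e^0.0025 = 1.0025
Risk-neutral probability p = (e^0.0025 − 0.8395)/(1.1912 − 0.8395) = 0.1630/0.3518 = 0.4635
Terminal stock prices: S_uu = 63.86, S_ud = 45, S_dd = 31.71
Terminal payoffs (K − S): max(-28.86, 0) = 0, max(-10, 0) = 0, max(3.289, 0) = 3.289
Node u (S = 53.61): V_u = e^(−0.0025)·[0.4635·0.0000 + 0.5365·0.0000] = 0.0000
Node d (S = 37.78): V_d = e^(−0.0025)·[0.4635·0.0000 + 0.5365·3.2890] = 1.7602
Node 0 (S = 45): V_0 = e^(−0.0025)·[0.4635·0.0000 + 0.5365·1.7602] = 0.9421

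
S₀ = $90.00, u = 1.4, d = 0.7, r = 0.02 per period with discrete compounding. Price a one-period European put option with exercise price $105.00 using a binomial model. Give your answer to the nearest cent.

Risk-neutral probability p = (1 + 0.02 − 0.7)/(1.4 − 0.7) = 0.3200/0.7000 = 0.4571
Terminal stock prices: S_u = 126, S_d = 63
Terminal payoffs (K − S): max(-21, 0) = 0, max(42, 0) = 42
Node 0 (S = 90): V_0 = 1/1.02·[0.4571·0.0000 + 0.5429·42.0000] = 22.3529

$22.35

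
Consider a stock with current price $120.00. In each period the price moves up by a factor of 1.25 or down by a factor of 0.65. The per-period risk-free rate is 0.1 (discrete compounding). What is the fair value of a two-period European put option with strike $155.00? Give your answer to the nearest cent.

$23.21

Risk-neutral probability p = (1 + 0.1 − 0.65)/(1.25 − 0.65) = 0.4500/0.6000 = 0.7500
Terminal stock prices: S_uu = 187.5, S_ud = 97.5, S_dd = 50.7
Terminal payoffs (K − S): max(-32.5, 0) = 0, max(57.5, 0) = 57.5, max(104.3, 0) = 104.3
Node u (S = 150): V_u = 1/1.1·[0.7500·0.0000 + 0.2500·57.5000] = 13.0682
Node d (S = 78): V_d = 1/1.1·[0.7500·57.5000 + 0.2500·104.3000] = 62.9091
Node 0 (S = 120): V_0 = 1/1.1·[0.7500·13.0682 + 0.2500·62.9091] = 23.2076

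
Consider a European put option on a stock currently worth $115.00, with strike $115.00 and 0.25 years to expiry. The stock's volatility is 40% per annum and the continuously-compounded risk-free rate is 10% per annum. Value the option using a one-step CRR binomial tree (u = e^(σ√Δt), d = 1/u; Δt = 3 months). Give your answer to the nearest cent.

CRR parameters: u = e^(σ√Δt) = e^(0.4·√0.25) = 1.2214, d = 1/u = 0.8187
Per-period rate: rΔt = 0.1·0.25 = 0.025, so R = e^0.025 = 1.0253
Risk-neutral probability p = (e^0.025 − 0.8187)/(1.2214 − 0.8187) = 0.2066/0.4027 = 0.5130
Terminal stock prices: S_u = 140.5, S_d = 94.15
Terminal payoffs (K − S): max(-25.46, 0) = 0, max(20.85, 0) = 20.85
Node 0 (S = 115): V_0 = e^(−0.025)·[0.5130·0.0000 + 0.4870·20.8460] = 9.9006

$9.90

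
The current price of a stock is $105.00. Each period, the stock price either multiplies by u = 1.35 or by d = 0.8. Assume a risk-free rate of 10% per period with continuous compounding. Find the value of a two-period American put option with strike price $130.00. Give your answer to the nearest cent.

Risk-neutral probability p = (e^0.1 − 0.8)/(1.35 − 0.8) = 0.3052/0.5500 = 0.5549
Terminal stock prices: S_uu = 191.4, S_ud = 113.4, S_dd = 67.2
Terminal payoffs (K − S): max(-61.36, 0) = 0, max(16.6, 0) = 16.6, max(62.8, 0) = 62.8
Node u (S = 141.8): continuation = e^(−0.1)·[0.5549·0.0000 + 0.4451·16.6000] = 6.6862; exercise value = 0.0000 ≤ continuation, so V_u = 6.6862
Node d (S = 84): continuation = e^(−0.1)·[0.5549·16.6000 + 0.4451·62.8000] = 33.6289; exercise value = 46.0000 > continuation, so V_d = 46.0000 (exercise)
Node 0 (S = 105): continuation = e^(−0.1)·[0.5549·6.6862 + 0.4451·46.0000] = 21.8848; exercise value = 25.0000 > continuation, so V_0 = 25.0000 (exercise)

$25.00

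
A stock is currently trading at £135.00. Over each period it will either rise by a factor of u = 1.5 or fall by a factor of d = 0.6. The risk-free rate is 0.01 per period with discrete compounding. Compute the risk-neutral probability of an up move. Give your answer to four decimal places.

Risk-neutral probability p = (1 + 0.01 − 0.6)/(1.5 − 0.6) = 0.4100/0.9000 = 0.4556

p = 0.4556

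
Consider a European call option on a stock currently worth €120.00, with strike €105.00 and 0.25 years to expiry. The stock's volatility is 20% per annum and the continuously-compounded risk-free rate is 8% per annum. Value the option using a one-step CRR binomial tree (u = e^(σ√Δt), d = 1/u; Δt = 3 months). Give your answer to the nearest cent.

€17.08

CRR parameters: u = e^(σ√Δt) = e^(0.2·√0.25) = 1.1052, d = 1/u = 0.9048
Per-period rate: rΔt = 0.08·0.25 = 0.02, so R = e^0.02 = 1.0202
Risk-neutral probability p = (e^0.02 − 0.9048)/(1.1052 − 0.9048) = 0.1154/0.2003 = 0.5759
Terminal stock prices: S_u = 132.6, S_d = 108.6
Terminal payoffs (S − K): max(27.62, 0) = 27.62, max(3.58, 0) = 3.58
Node 0 (S = 120): V_0 = e^(−0.02)·[0.5759·27.6205 + 0.4241·3.5805] = 17.0791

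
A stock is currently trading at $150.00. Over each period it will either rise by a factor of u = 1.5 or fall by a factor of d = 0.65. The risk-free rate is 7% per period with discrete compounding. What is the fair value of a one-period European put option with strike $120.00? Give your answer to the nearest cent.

Risk-neutral probability p = (1 + 0.07 − 0.65)/(1.5 − 0.65) = 0.4200/0.8500 = 0.4941
Terminal stock prices: S_u = 225, S_d = 97.5
Terminal payoffs (K − S): max(-105, 0) = 0, max(22.5, 0) = 22.5
Node 0 (S = 150): V_0 = 1/1.07·[0.4941·0.0000 + 0.5059·22.5000] = 10.6377

$10.64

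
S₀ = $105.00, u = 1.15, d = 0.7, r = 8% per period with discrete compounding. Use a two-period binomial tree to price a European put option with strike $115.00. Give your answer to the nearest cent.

$8.18

Risk-neutral probability p = (1 + 0.08 − 0.7)/(1.15 − 0.7) = 0.3800/0.4500 = 0.8444
Terminal stock prices: S_uu = 138.9, S_ud = 84.52, S_dd = 51.45
Terminal payoffs (K − S): max(-23.86, 0) = 0, max(30.48, 0) = 30.48, max(63.55, 0) = 63.55
Node u (S = 120.7): V_u = 1/1.08·[0.8444·0.0000 + 0.1556·30.4750] = 4.3894
Node d (S = 73.5): V_d = 1/1.08·[0.8444·30.4750 + 0.1556·63.5500] = 32.9815
Node 0 (S = 105): V_0 = 1/1.08·[0.8444·4.3894 + 0.1556·32.9815] = 8.1825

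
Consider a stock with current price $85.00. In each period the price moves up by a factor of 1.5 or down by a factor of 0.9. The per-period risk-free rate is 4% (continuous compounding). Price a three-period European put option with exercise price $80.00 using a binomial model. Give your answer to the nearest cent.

Risk-neutral probability p = (e^0.04 − 0.9)/(1.5 − 0.9) = 0.1408/0.6000 = 0.2347
Terminal stock prices: S_uuu = 286.9, S_uud = 172.1, S_udd = 103.3, S_ddd = 61.97
Terminal payoffs (K − S): max(-206.9, 0) = 0, max(-92.12, 0) = 0, max(-23.28, 0) = 0, max(18.03, 0) = 18.03
Node uu (S = 191.2): V_uu = e^(−0.04)·[0.2347·0.0000 + 0.7653·0.0000] = 0.0000
Node ud (S = 114.8): V_ud = e^(−0.04)·[0.2347·0.0000 + 0.7653·0.0000] = 0.0000
Node dd (S = 68.85): V_dd = e^(−0.04)·[0.2347·0.0000 + 0.7653·18.0350] = 13.2613
Node u (S = 127.5): V_u = e^(−0.04)·[0.2347·0.0000 + 0.7653·0.0000] = 0.0000
Node d (S = 76.5): V_d = e^(−0.04)·[0.2347·0.0000 + 0.7653·13.2613] = 9.7511
Node 0 (S = 85): V_0 = e^(−0.04)·[0.2347·0.0000 + 0.7653·9.7511] = 7.1700

$7.17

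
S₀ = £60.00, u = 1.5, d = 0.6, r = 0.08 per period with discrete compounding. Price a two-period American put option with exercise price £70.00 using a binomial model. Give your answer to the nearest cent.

Risk-neutral probability p = (1 + 0.08 − 0.6)/(1.5 − 0.6) = 0.4800/0.9000 = 0.5333
Terminal stock prices: S_uu = 135, S_ud = 54, S_dd = 21.6
Terminal payoffs (K − S): max(-65, 0) = 0, max(16, 0) = 16, max(48.4, 0) = 48.4
Node u (S = 90): continuation = 1/1.08·[0.5333·0.0000 + 0.4667·16.0000] = 6.9136; exercise value = 0.0000 ≤ continuation, so V_u = 6.9136
Node d (S = 36): continuation = 1/1.08·[0.5333·16.0000 + 0.4667·48.4000] = 28.8148; exercise value = 34.0000 > continuation, so V_d = 34.0000 (exercise)
Node 0 (S = 60): continuation = 1/1.08·[0.5333·6.9136 + 0.4667·34.0000] = 18.1055; exercise value = 10.0000 ≤ continuation, so V_0 = 18.1055

£18.11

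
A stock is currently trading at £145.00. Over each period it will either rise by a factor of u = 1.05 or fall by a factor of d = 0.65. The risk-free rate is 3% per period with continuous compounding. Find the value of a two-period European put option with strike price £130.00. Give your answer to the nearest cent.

£2.87

Risk-neutral probability p = (e^0.03 − 0.65)/(1.05 − 0.65) = 0.3805/0.4000 = 0.9511
Terminal stock prices: S_uu = 159.9, S_ud = 98.96, S_dd = 61.26
Terminal payoffs (K − S): max(-29.86, 0) = 0, max(31.04, 0) = 31.04, max(68.74, 0) = 68.74
Node u (S = 152.2): V_u = e^(−0.03)·[0.9511·0.0000 + 0.0489·31.0375] = 1.4718
Node d (S = 94.25): V_d = e^(−0.03)·[0.9511·31.0375 + 0.0489·68.7375] = 31.9079
Node 0 (S = 145): V_0 = e^(−0.03)·[0.9511·1.4718 + 0.0489·31.9079] = 2.8716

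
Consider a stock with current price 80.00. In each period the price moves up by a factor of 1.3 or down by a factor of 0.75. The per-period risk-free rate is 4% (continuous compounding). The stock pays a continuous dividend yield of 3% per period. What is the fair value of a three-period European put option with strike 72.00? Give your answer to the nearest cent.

Per-period risk-free factor R = e^0.04 = 1.0408; dividend-adjusted growth = e^(0.04−0.03) = 1.0101.
Risk-neutral probability p = (1.0101 − 0.75)/(1.3 − 0.75) = 0.2601/0.5500 = 0.4728
Terminal stock prices: S_uuu = 175.8, S_uud = 101.4, S_udd = 58.5, S_ddd = 33.75
Terminal payoffs (K − S): max(-103.8, 0) = 0, max(-29.4, 0) = 0, max(13.5, 0) = 13.5, max(38.25, 0) = 38.25
Node uu (S = 135.2): V_uu = e^(−0.04)·[0.4728·0.0000 + 0.5272·0.0000] = 0.0000
Node ud (S = 78): V_ud = e^(−0.04)·[0.4728·0.0000 + 0.5272·13.5000] = 6.8379
Node dd (S = 45): V_dd = e^(−0.04)·[0.4728·13.5000 + 0.5272·38.2500] = 25.5068
Node u (S = 104): V_u = e^(−0.04)·[0.4728·0.0000 + 0.5272·6.8379] = 3.4635
Node d (S = 60): V_d = e^(−0.04)·[0.4728·6.8379 + 0.5272·25.5068] = 16.0258
Node 0 (S = 80): V_0 = e^(−0.04)·[0.4728·3.4635 + 0.5272·16.0258] = 9.6906

9.69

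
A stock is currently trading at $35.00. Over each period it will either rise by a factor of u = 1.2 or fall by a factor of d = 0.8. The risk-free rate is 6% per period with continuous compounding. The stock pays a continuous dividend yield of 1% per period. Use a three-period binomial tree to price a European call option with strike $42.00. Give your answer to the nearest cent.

$3.83

Per-period risk-free factor R = e^0.06 = 1.0618; dividend-adjusted growth = e^(0.06−0.01) = 1.0513.
Risk-neutral probability p = (1.0513 − 0.8)/(1.2 − 0.8) = 0.2513/0.4000 = 0.6282
Terminal stock prices: S_uuu = 60.48, S_uud = 40.32, S_udd = 26.88, S_ddd = 17.92
Terminal payoffs (S − K): max(18.48, 0) = 18.48, max(-1.68, 0) = 0, max(-15.12, 0) = 0, max(-24.08, 0) = 0
Node uu (S = 50.4): V_uu = e^(−0.06)·[0.6282·18.4800 + 0.3718·0.0000] = 10.9327
Node ud (S = 33.6): V_ud = e^(−0.06)·[0.6282·0.0000 + 0.3718·0.0000] = 0.0000
Node dd (S = 22.4): V_dd = e^(−0.06)·[0.6282·0.0000 + 0.3718·0.0000] = 0.0000
Node u (S = 42): V_u = e^(−0.06)·[0.6282·10.9327 + 0.3718·0.0000] = 6.4677
Node d (S = 28): V_d = e^(−0.06)·[0.6282·0.0000 + 0.3718·0.0000] = 0.0000
Node 0 (S = 35): V_0 = e^(−0.06)·[0.6282·6.4677 + 0.3718·0.0000] = 3.8263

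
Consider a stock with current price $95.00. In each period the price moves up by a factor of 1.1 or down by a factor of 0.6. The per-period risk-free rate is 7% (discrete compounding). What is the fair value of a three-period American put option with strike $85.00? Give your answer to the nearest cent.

Risk-neutral probability p = (1 + 0.07 − 0.6)/(1.1 − 0.6) = 0.4700/0.5000 = 0.9400
Terminal stock prices: S_uuu = 126.4, S_uud = 68.97, S_udd = 37.62, S_ddd = 20.52
Terminal payoffs (K − S): max(-41.45, 0) = 0, max(16.03, 0) = 16.03, max(47.38, 0) = 47.38, max(64.48, 0) = 64.48
Node uu (S = 115): continuation = 1/1.07·[0.9400·0.0000 + 0.0600·16.0300] = 0.8989; exercise value = 0.0000 ≤ continuation, so V_uu = 0.8989
Node ud (S = 62.7): continuation = 1/1.07·[0.9400·16.0300 + 0.0600·47.3800] = 16.7393; exercise value = 22.3000 > continuation, so V_ud = 22.3000 (exercise)
Node dd (S = 34.2): continuation = 1/1.07·[0.9400·47.3800 + 0.0600·64.4800] = 45.2393; exercise value = 50.8000 > continuation, so V_dd = 50.8000 (exercise)
Node u (S = 104.5): continuation = 1/1.07·[0.9400·0.8989 + 0.0600·22.3000] = 2.0401; exercise value = 0.0000 ≤ continuation, so V_u = 2.0401
Node d (S = 57): continuation = 1/1.07·[0.9400·22.3000 + 0.0600·50.8000] = 22.4393; exercise value = 28.0000 > continuation, so V_d = 28.0000 (exercise)
Node 0 (S = 95): continuation = 1/1.07·[0.9400·2.0401 + 0.0600·28.0000] = 3.3624; exercise value = 0.0000 ≤ continuation, so V_0 = 3.3624

$3.36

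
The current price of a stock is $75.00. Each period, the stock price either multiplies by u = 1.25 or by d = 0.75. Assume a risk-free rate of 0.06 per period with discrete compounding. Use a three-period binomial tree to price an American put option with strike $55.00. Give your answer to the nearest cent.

$1.99

Risk-neutral probability p = (1 + 0.06 − 0.75)/(1.25 − 0.75) = 0.3100/0.5000 = 0.6200
Terminal stock prices: S_uuu = 146.5, S_uud = 87.89, S_udd = 52.73, S_ddd = 31.64
Terminal payoffs (K − S): max(-91.48, 0) = 0, max(-32.89, 0) = 0, max(2.266, 0) = 2.266, max(23.36, 0) = 23.36
Node uu (S = 117.2): continuation = 1/1.06·[0.6200·0.0000 + 0.3800·0.0000] = 0.0000; exercise value = 0.0000 ≤ continuation, so V_uu = 0.0000
Node ud (S = 70.31): continuation = 1/1.06·[0.6200·0.0000 + 0.3800·2.2656] = 0.8122; exercise value = 0.0000 ≤ continuation, so V_ud = 0.8122
Node dd (S = 42.19): continuation = 1/1.06·[0.6200·2.2656 + 0.3800·23.3594] = 9.6993; exercise value = 12.8125 > continuation, so V_dd = 12.8125 (exercise)
Node u (S = 93.75): continuation = 1/1.06·[0.6200·0.0000 + 0.3800·0.8122] = 0.2912; exercise value = 0.0000 ≤ continuation, so V_u = 0.2912
Node d (S = 56.25): continuation = 1/1.06·[0.6200·0.8122 + 0.3800·12.8125] = 5.0682; exercise value = 0.0000 ≤ continuation, so V_d = 5.0682
Node 0 (S = 75): continuation = 1/1.06·[0.6200·0.2912 + 0.3800·5.0682] = 1.9872; exercise value = 0.0000 ≤ continuation, so V_0 = 1.9872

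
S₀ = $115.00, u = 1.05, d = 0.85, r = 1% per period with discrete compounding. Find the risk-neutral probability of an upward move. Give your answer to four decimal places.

Risk-neutral probability p = (1 + 0.01 − 0.85)/(1.05 − 0.85) = 0.1600/0.2000 = 0.8000

p = 0.8000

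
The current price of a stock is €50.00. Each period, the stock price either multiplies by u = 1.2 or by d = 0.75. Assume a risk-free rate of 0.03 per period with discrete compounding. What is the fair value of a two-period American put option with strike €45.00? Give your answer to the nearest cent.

Risk-neutral probability p = (1 + 0.03 − 0.75)/(1.2 − 0.75) = 0.2800/0.4500 = 0.6222
Terminal stock prices: S_uu = 72, S_ud = 45, S_dd = 28.12
Terminal payoffs (K − S): max(-27, 0) = 0, max(0, 0) = 0, max(16.88, 0) = 16.88
Node u (S = 60): continuation = 1/1.03·[0.6222·0.0000 + 0.3778·0.0000] = 0.0000; exercise value = 0.0000 ≤ continuation, so V_u = 0.0000
Node d (S = 37.5): continuation = 1/1.03·[0.6222·0.0000 + 0.3778·16.8750] = 6.1893; exercise value = 7.5000 > continuation, so V_d = 7.5000 (exercise)
Node 0 (S = 50): continuation = 1/1.03·[0.6222·0.0000 + 0.3778·7.5000] = 2.7508; exercise value = 0.0000 ≤ continuation, so V_0 = 2.7508

€2.75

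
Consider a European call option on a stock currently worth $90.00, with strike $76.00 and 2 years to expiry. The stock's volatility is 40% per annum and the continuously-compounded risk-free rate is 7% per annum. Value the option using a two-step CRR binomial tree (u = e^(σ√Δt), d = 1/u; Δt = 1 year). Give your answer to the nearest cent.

CRR parameters: u = e^(σ√Δt) = e^(0.4·√1) = 1.4918, d = 1/u = 0.6703
Per-period rate: rΔt = 0.07·1 = 0.07, so R = e^0.07 = 1.0725
Risk-neutral probability p = (e^0.07 − 0.6703)/(1.4918 − 0.6703) = 0.4022/0.8215 = 0.4896
Terminal stock prices: S_uu = 200.3, S_ud = 90, S_dd = 40.44
Terminal payoffs (S − K): max(124.3, 0) = 124.3, max(14, 0) = 14, max(-35.56, 0) = 0
Node u (S = 134.3): V_u = e^(−0.07)·[0.4896·124.2987 + 0.5104·14.0000] = 63.4023
Node d (S = 60.33): V_d = e^(−0.07)·[0.4896·14.0000 + 0.5104·0.0000] = 6.3907
Node 0 (S = 90): V_0 = e^(−0.07)·[0.4896·63.4023 + 0.5104·6.3907] = 31.9831

$31.98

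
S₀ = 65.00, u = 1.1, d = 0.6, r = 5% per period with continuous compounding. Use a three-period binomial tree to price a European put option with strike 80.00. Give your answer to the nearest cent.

7.98

Risk-neutral probability p = (e^0.05 − 0.6)/(1.1 − 0.6) = 0.4513/0.5000 = 0.9025
Terminal stock prices: S_uuu = 86.52, S_uud = 47.19, S_udd = 25.74, S_ddd = 14.04
Terminal payoffs (K − S): max(-6.515, 0) = 0, max(32.81, 0) = 32.81, max(54.26, 0) = 54.26, max(65.96, 0) = 65.96
Node uu (S = 78.65): V_uu = e^(−0.05)·[0.9025·0.0000 + 0.0975·32.8100] = 3.0416
Node ud (S = 42.9): V_ud = e^(−0.05)·[0.9025·32.8100 + 0.0975·54.2600] = 33.1984
Node dd (S = 23.4): V_dd = e^(−0.05)·[0.9025·54.2600 + 0.0975·65.9600] = 52.6984
Node u (S = 71.5): V_u = e^(−0.05)·[0.9025·3.0416 + 0.0975·33.1984] = 5.6890
Node d (S = 39): V_d = e^(−0.05)·[0.9025·33.1984 + 0.0975·52.6984] = 33.3870
Node 0 (S = 65): V_0 = e^(−0.05)·[0.9025·5.6890 + 0.0975·33.3870] = 7.9793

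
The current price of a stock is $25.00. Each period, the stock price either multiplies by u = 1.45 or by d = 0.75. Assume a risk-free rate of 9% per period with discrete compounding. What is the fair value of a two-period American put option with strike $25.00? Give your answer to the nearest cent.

$2.95

Risk-neutral probability p = (1 + 0.09 − 0.75)/(1.45 − 0.75) = 0.3400/0.7000 = 0.4857
Terminal stock prices: S_uu = 52.56, S_ud = 27.19, S_dd = 14.06
Terminal payoffs (K − S): max(-27.56, 0) = 0, max(-2.188, 0) = 0, max(10.94, 0) = 10.94
Node u (S = 36.25): continuation = 1/1.09·[0.4857·0.0000 + 0.5143·0.0000] = 0.0000; exercise value = 0.0000 ≤ continuation, so V_u = 0.0000
Node d (S = 18.75): continuation = 1/1.09·[0.4857·0.0000 + 0.5143·10.9375] = 5.1606; exercise value = 6.2500 > continuation, so V_d = 6.2500 (exercise)
Node 0 (S = 25): continuation = 1/1.09·[0.4857·0.0000 + 0.5143·6.2500] = 2.9489; exercise value = 0.0000 ≤ continuation, so V_0 = 2.9489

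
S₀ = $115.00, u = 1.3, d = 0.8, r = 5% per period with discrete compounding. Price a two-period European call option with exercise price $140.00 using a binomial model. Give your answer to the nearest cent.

Risk-neutral probability p = (1 + 0.05 − 0.8)/(1.3 − 0.8) = 0.2500/0.5000 = 0.5000
Terminal stock prices: S_uu = 194.4, S_ud = 119.6, S_dd = 73.6
Terminal payoffs (S − K): max(54.35, 0) = 54.35, max(-20.4, 0) = 0, max(-66.4, 0) = 0
Node u (S = 149.5): V_u = 1/1.05·[0.5000·54.3500 + 0.5000·0.0000] = 25.8810
Node d (S = 92): V_d = 1/1.05·[0.5000·0.0000 + 0.5000·0.0000] = 0.0000
Node 0 (S = 115): V_0 = 1/1.05·[0.5000·25.8810 + 0.5000·0.0000] = 12.3243

$12.32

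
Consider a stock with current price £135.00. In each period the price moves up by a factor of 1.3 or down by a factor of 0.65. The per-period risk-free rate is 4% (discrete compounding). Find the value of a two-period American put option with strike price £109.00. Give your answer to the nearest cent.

£8.17

Risk-neutral probability p = (1 + 0.04 − 0.65)/(1.3 − 0.65) = 0.3900/0.6500 = 0.6000
Terminal stock prices: S_uu = 228.2, S_ud = 114.1, S_dd = 57.04
Terminal payoffs (K − S): max(-119.2, 0) = 0, max(-5.075, 0) = 0, max(51.96, 0) = 51.96
Node u (S = 175.5): continuation = 1/1.04·[0.6000·0.0000 + 0.4000·0.0000] = 0.0000; exercise value = 0.0000 ≤ continuation, so V_u = 0.0000
Node d (S = 87.75): continuation = 1/1.04·[0.6000·0.0000 + 0.4000·51.9625] = 19.9856; exercise value = 21.2500 > continuation, so V_d = 21.2500 (exercise)
Node 0 (S = 135): continuation = 1/1.04·[0.6000·0.0000 + 0.4000·21.2500] = 8.1731; exercise value = 0.0000 ≤ continuation, so V_0 = 8.1731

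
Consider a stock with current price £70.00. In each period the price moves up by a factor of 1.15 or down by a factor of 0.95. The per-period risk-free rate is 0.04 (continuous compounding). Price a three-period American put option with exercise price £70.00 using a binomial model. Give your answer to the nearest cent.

Risk-neutral probability p = (e^0.04 − 0.95)/(1.15 − 0.95) = 0.0908/0.2000 = 0.4541
Terminal stock prices: S_uuu = 106.5, S_uud = 87.95, S_udd = 72.65, S_ddd = 60.02
Terminal payoffs (K − S): max(-36.46, 0) = 0, max(-17.95, 0) = 0, max(-2.651, 0) = 0, max(9.984, 0) = 9.984
Node uu (S = 92.57): continuation = e^(−0.04)·[0.4541·0.0000 + 0.5459·0.0000] = 0.0000; exercise value = 0.0000 ≤ continuation, so V_uu = 0.0000
Node ud (S = 76.47): continuation = e^(−0.04)·[0.4541·0.0000 + 0.5459·0.0000] = 0.0000; exercise value = 0.0000 ≤ continuation, so V_ud = 0.0000
Node dd (S = 63.17): continuation = e^(−0.04)·[0.4541·0.0000 + 0.5459·9.9838] = 5.2369; exercise value = 6.8250 > continuation, so V_dd = 6.8250 (exercise)
Node u (S = 80.5): continuation = e^(−0.04)·[0.4541·0.0000 + 0.5459·0.0000] = 0.0000; exercise value = 0.0000 ≤ continuation, so V_u = 0.0000
Node d (S = 66.5): continuation = e^(−0.04)·[0.4541·0.0000 + 0.5459·6.8250] = 3.5800; exercise value = 3.5000 ≤ continuation, so V_d = 3.5800
Node 0 (S = 70): continuation = e^(−0.04)·[0.4541·0.0000 + 0.5459·3.5800] = 1.8778; exercise value = 0.0000 ≤ continuation, so V_0 = 1.8778

£1.88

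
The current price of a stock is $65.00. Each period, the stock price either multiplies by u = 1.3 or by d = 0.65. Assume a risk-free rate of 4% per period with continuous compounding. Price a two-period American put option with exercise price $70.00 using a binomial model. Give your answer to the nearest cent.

$13.97

Risk-neutral probability p = (e^0.04 − 0.65)/(1.3 − 0.65) = 0.3908/0.6500 = 0.6012
Terminal stock prices: S_uu = 109.9, S_ud = 54.93, S_dd = 27.46
Terminal payoffs (K − S): max(-39.85, 0) = 0, max(15.07, 0) = 15.07, max(42.54, 0) = 42.54
Node u (S = 84.5): continuation = e^(−0.04)·[0.6012·0.0000 + 0.3988·15.0750] = 5.7755; exercise value = 0.0000 ≤ continuation, so V_u = 5.7755
Node d (S = 42.25): continuation = e^(−0.04)·[0.6012·15.0750 + 0.3988·42.5375] = 25.0053; exercise value = 27.7500 > continuation, so V_d = 27.7500 (exercise)
Node 0 (S = 65): continuation = e^(−0.04)·[0.6012·5.7755 + 0.3988·27.7500] = 13.9678; exercise value = 5.0000 ≤ continuation, so V_0 = 13.9678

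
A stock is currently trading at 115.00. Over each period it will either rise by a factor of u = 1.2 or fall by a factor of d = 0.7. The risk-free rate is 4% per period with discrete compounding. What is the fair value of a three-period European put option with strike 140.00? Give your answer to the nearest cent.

25.87

Risk-neutral probability p = (1 + 0.04 − 0.7)/(1.2 − 0.7) = 0.3400/0.5000 = 0.6800
Terminal stock prices: S_uuu = 198.7, S_uud = 115.9, S_udd = 67.62, S_ddd = 39.44
Terminal payoffs (K − S): max(-58.72, 0) = 0, max(24.08, 0) = 24.08, max(72.38, 0) = 72.38, max(100.6, 0) = 100.6
Node uu (S = 165.6): V_uu = 1/1.04·[0.6800·0.0000 + 0.3200·24.0800] = 7.4092
Node ud (S = 96.6): V_ud = 1/1.04·[0.6800·24.0800 + 0.3200·72.3800] = 38.0154
Node dd (S = 56.35): V_dd = 1/1.04·[0.6800·72.3800 + 0.3200·100.5550] = 78.2654
Node u (S = 138): V_u = 1/1.04·[0.6800·7.4092 + 0.3200·38.0154] = 16.5415
Node d (S = 80.5): V_d = 1/1.04·[0.6800·38.0154 + 0.3200·78.2654] = 48.9379
Node 0 (S = 115): V_0 = 1/1.04·[0.6800·16.5415 + 0.3200·48.9379] = 25.8734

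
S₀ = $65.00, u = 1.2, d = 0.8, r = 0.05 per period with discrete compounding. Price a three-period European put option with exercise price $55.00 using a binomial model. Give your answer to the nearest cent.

Risk-neutral probability p = (1 + 0.05 − 0.8)/(1.2 − 0.8) = 0.2500/0.4000 = 0.6250
Terminal stock prices: S_uuu = 112.3, S_uud = 74.88, S_udd = 49.92, S_ddd = 33.28
Terminal payoffs (K − S): max(-57.32, 0) = 0, max(-19.88, 0) = 0, max(5.08, 0) = 5.08, max(21.72, 0) = 21.72
Node uu (S = 93.6): V_uu = 1/1.05·[0.6250·0.0000 + 0.3750·0.0000] = 0.0000
Node ud (S = 62.4): V_ud = 1/1.05·[0.6250·0.0000 + 0.3750·5.0800] = 1.8143
Node dd (S = 41.6): V_dd = 1/1.05·[0.6250·5.0800 + 0.3750·21.7200] = 10.7810
Node u (S = 78): V_u = 1/1.05·[0.6250·0.0000 + 0.3750·1.8143] = 0.6480
Node d (S = 52): V_d = 1/1.05·[0.6250·1.8143 + 0.3750·10.7810] = 4.9303
Node 0 (S = 65): V_0 = 1/1.05·[0.6250·0.6480 + 0.3750·4.9303] = 2.1465

$2.15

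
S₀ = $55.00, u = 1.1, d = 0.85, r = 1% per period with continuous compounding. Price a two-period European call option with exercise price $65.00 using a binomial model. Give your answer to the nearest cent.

Risk-neutral probability p = (e^0.01 − 0.85)/(1.1 − 0.85) = 0.1601/0.2500 = 0.6402
Terminal stock prices: S_uu = 66.55, S_ud = 51.43, S_dd = 39.74
Terminal payoffs (S − K): max(1.55, 0) = 1.55, max(-13.57, 0) = 0, max(-25.26, 0) = 0
Node u (S = 60.5): V_u = e^(−0.01)·[0.6402·1.5500 + 0.3598·0.0000] = 0.9824
Node d (S = 46.75): V_d = e^(−0.01)·[0.6402·0.0000 + 0.3598·0.0000] = 0.0000
Node 0 (S = 55): V_0 = e^(−0.01)·[0.6402·0.9824 + 0.3598·0.0000] = 0.6227

$0.62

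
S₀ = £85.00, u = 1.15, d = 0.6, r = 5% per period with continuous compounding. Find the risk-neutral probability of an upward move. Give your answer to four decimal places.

p = 0.8205

Risk-neutral probability p = (e^0.05 − 0.6)/(1.15 − 0.6) = 0.4513/0.5500 = 0.8205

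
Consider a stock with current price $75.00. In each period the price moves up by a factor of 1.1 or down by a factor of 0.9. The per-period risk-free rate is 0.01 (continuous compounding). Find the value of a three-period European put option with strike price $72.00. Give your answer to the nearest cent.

$3.21

Risk-neutral probability p = (e^0.01 − 0.9)/(1.1 − 0.9) = 0.1101/0.2000 = 0.5503
Terminal stock prices: S_uuu = 99.83, S_uud = 81.68, S_udd = 66.83, S_ddd = 54.68
Terminal payoffs (K − S): max(-27.83, 0) = 0, max(-9.675, 0) = 0, max(5.175, 0) = 5.175, max(17.32, 0) = 17.32
Node uu (S = 90.75): V_uu = e^(−0.01)·[0.5503·0.0000 + 0.4497·0.0000] = 0.0000
Node ud (S = 74.25): V_ud = e^(−0.01)·[0.5503·0.0000 + 0.4497·5.1750] = 2.3043
Node dd (S = 60.75): V_dd = e^(−0.01)·[0.5503·5.1750 + 0.4497·17.3250] = 10.5336
Node u (S = 82.5): V_u = e^(−0.01)·[0.5503·0.0000 + 0.4497·2.3043] = 1.0260
Node d (S = 67.5): V_d = e^(−0.01)·[0.5503·2.3043 + 0.4497·10.5336] = 5.9457
Node 0 (S = 75): V_0 = e^(−0.01)·[0.5503·1.0260 + 0.4497·5.9457] = 3.2064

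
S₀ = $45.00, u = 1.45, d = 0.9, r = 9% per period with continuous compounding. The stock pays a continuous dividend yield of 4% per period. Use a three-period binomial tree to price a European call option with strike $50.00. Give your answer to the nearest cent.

$6.74

Per-period risk-free factor R = e^0.09 = 1.0942; dividend-adjusted growth = e^(0.09−0.04) = 1.0513.
Risk-neutral probability p = (1.0513 − 0.9)/(1.45 − 0.9) = 0.1513/0.5500 = 0.2750
Terminal stock prices: S_uuu = 137.2, S_uud = 85.15, S_udd = 52.85, S_ddd = 32.81
Terminal payoffs (S − K): max(87.19, 0) = 87.19, max(35.15, 0) = 35.15, max(2.853, 0) = 2.853, max(-17.19, 0) = 0
Node uu (S = 94.61): V_uu = e^(−0.09)·[0.2750·87.1881 + 0.7250·35.1513] = 45.2061
Node ud (S = 58.73): V_ud = e^(−0.09)·[0.2750·35.1513 + 0.7250·2.8525] = 10.7258
Node dd (S = 36.45): V_dd = e^(−0.09)·[0.2750·2.8525 + 0.7250·0.0000] = 0.7170
Node u (S = 65.25): V_u = e^(−0.09)·[0.2750·45.2061 + 0.7250·10.7258] = 18.4698
Node d (S = 40.5): V_d = e^(−0.09)·[0.2750·10.7258 + 0.7250·0.7170] = 3.1712
Node 0 (S = 45): V_0 = e^(−0.09)·[0.2750·18.4698 + 0.7250·3.1712] = 6.7438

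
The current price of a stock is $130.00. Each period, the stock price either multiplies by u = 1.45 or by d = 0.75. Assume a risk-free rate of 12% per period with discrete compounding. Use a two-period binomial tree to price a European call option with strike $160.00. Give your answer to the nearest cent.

Risk-neutral probability p = (1 + 0.12 − 0.75)/(1.45 − 0.75) = 0.3700/0.7000 = 0.5286
Terminal stock prices: S_uu = 273.3, S_ud = 141.4, S_dd = 73.12
Terminal payoffs (S − K): max(113.3, 0) = 113.3, max(-18.62, 0) = 0, max(-86.88, 0) = 0
Node u (S = 188.5): V_u = 1/1.12·[0.5286·113.3250 + 0.4714·0.0000] = 53.4825
Node d (S = 97.5): V_d = 1/1.12·[0.5286·0.0000 + 0.4714·0.0000] = 0.0000
Node 0 (S = 130): V_0 = 1/1.12·[0.5286·53.4825 + 0.4714·0.0000] = 25.2404

$25.24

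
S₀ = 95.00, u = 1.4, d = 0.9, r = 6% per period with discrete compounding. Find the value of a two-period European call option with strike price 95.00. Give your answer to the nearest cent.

17.88

Risk-neutral probability p = (1 + 0.06 − 0.9)/(1.4 − 0.9) = 0.1600/0.5000 = 0.3200
Terminal stock prices: S_uu = 186.2, S_ud = 119.7, S_dd = 76.95
Terminal payoffs (S − K): max(91.2, 0) = 91.2, max(24.7, 0) = 24.7, max(-18.05, 0) = 0
Node u (S = 133): V_u = 1/1.06·[0.3200·91.2000 + 0.6800·24.7000] = 43.3774
Node d (S = 85.5): V_d = 1/1.06·[0.3200·24.7000 + 0.6800·0.0000] = 7.4566
Node 0 (S = 95): V_0 = 1/1.06·[0.3200·43.3774 + 0.6800·7.4566] = 17.8785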